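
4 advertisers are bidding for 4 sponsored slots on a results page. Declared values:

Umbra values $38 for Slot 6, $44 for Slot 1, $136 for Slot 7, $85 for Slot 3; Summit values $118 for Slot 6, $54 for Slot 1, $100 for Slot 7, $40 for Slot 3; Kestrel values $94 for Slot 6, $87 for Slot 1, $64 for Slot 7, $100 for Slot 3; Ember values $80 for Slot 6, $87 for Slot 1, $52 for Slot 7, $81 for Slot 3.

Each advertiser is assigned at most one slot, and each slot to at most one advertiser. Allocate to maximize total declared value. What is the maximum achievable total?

Optimal: Umbra→Slot 7 ($136), Summit→Slot 6 ($118), Kestrel→Slot 3 ($100), Ember→Slot 1 ($87) — total 136+118+100+87 = $441.
Column-greedy (each slot in turn goes to its best remaining advertiser) gives $422, worse by 19.
Next-best assignment: Umbra→Slot 7, Summit→Slot 6, Kestrel→Slot 1, Ember→Slot 3 = $422.
Every other assignment is strictly worse.

Max total: $441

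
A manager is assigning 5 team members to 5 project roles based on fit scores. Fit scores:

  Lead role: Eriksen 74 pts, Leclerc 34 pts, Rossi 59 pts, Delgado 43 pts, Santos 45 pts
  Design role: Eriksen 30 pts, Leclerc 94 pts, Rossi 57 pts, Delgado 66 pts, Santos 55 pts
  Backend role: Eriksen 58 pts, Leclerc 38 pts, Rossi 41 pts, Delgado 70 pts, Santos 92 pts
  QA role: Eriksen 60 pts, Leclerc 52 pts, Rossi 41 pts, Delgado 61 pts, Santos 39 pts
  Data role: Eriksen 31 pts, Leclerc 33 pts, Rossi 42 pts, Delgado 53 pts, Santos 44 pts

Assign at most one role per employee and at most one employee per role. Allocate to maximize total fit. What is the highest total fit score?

Max total: 363 pts

Optimal: Eriksen→Lead role (74 pts), Leclerc→Design role (94 pts), Rossi→Data role (42 pts), Delgado→QA role (61 pts), Santos→Backend role (92 pts) — total 74+94+42+61+92 = 363 pts.
Row-greedy (each employee in turn takes its best remaining role) gives 319 pts, worse by 44.
Next-best assignment: Eriksen→QA role, Leclerc→Design role, Rossi→Lead role, Delgado→Data role, Santos→Backend role = 358 pts.
Every other assignment is strictly worse.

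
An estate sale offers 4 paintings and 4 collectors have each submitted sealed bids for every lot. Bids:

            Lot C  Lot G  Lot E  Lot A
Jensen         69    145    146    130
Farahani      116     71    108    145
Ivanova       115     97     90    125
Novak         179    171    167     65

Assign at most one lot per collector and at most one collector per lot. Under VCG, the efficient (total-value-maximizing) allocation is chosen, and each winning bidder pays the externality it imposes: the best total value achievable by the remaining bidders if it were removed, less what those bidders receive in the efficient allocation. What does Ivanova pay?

Ivanova pays $8.

Efficient allocation: Jensen→Lot E ($146), Farahani→Lot A ($145), Ivanova→Lot C ($115), Novak→Lot G ($171); total welfare W = $577.
Ivanova receives Lot C at value $115, so the others get W − 115 = $462.
Without Ivanova: best allocation of the remaining 3 bidders over all 4 lots is Jensen→Lot E ($146), Farahani→Lot A ($145), Novak→Lot C ($179), total $470.
VCG payment = (others' best without Ivanova) − (others' welfare with Ivanova) = 470 − 462 = $8.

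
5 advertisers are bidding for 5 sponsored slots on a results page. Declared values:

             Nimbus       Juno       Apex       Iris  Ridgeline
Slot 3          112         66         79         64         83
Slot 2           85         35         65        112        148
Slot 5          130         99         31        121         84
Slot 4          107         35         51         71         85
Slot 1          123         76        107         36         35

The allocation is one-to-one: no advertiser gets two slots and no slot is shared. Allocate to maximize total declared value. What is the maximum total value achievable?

Optimal: Nimbus→Slot 4 ($107), Juno→Slot 3 ($66), Apex→Slot 1 ($107), Iris→Slot 5 ($121), Ridgeline→Slot 2 ($148) — total 107+66+107+121+148 = $549.
Column-greedy (each slot in turn goes to its best remaining advertiser) gives $508, worse by 41.
Next-best assignment: Nimbus→Slot 3, Juno→Slot 5, Apex→Slot 1, Iris→Slot 4, Ridgeline→Slot 2 = $537.

Max total: $549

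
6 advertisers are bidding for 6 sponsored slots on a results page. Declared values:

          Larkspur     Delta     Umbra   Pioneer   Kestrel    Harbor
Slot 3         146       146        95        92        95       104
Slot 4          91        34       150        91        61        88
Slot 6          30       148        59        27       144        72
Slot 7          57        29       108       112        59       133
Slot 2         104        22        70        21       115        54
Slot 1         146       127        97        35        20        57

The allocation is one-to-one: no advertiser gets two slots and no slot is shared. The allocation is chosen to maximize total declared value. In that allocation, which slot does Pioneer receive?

Pioneer receives Slot 3.

Optimal: Larkspur→Slot 1 ($146), Delta→Slot 6 ($148), Umbra→Slot 4 ($150), Pioneer→Slot 3 ($92), Kestrel→Slot 2 ($115), Harbor→Slot 7 ($133) — total 146+148+150+92+115+133 = $784.
Max-entry greedy (repeatedly take the single best remaining cell) gives $727, worse by 57.
Pioneer's own top slot is Slot 7 ($112), but forcing Pioneer→Slot 7 and reassigning the rest optimally gives only $775 — worse by 9.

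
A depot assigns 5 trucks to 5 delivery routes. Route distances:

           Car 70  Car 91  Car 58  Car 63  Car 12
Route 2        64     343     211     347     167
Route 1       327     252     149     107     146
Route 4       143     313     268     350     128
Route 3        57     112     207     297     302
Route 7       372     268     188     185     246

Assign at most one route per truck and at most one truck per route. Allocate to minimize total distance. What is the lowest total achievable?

Minimum total: 599 km

Optimal: Car 70→Route 2 (64 km), Car 91→Route 3 (112 km), Car 58→Route 7 (188 km), Car 63→Route 1 (107 km), Car 12→Route 4 (128 km) — total 64+112+188+107+128 = 599 km.
Row-greedy (each truck in turn takes its cheapest remaining route) gives 972 km, worse by 373.
Next-best assignment: Car 70→Route 2, Car 91→Route 3, Car 58→Route 1, Car 63→Route 7, Car 12→Route 4 = 638 km.
Swapping Car 70↔Car 58 (Car 70→Route 7 372 km, Car 58→Route 2 211 km) adds 331.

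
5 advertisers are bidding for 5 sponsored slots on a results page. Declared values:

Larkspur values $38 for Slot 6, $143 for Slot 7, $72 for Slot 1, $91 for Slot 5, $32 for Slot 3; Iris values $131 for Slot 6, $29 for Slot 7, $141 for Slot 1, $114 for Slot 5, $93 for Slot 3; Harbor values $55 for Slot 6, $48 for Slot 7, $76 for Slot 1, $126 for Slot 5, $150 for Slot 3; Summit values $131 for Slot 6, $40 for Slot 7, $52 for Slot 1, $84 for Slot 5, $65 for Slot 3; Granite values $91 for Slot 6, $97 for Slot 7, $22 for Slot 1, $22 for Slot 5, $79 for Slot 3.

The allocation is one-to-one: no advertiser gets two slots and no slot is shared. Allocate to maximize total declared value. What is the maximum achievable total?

Max total: $620

This is the linear assignment problem.
Optimal: Larkspur→Slot 7 ($143), Iris→Slot 1 ($141), Harbor→Slot 5 ($126), Summit→Slot 6 ($131), Granite→Slot 3 ($79) — total 143+141+126+131+79 = $620.
Row-greedy (each advertiser in turn takes its best remaining slot) gives $587, worse by 33.
Checked against all permutations: $620 is optimal.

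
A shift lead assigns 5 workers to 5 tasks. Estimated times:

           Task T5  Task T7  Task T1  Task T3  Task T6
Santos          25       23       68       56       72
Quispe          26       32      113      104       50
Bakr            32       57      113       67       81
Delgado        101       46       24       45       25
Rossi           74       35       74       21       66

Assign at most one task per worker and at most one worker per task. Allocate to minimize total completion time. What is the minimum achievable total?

Optimal: Santos→Task T7 (23 min), Quispe→Task T6 (50 min), Bakr→Task T5 (32 min), Delgado→Task T1 (24 min), Rossi→Task T3 (21 min) — total 23+50+32+24+21 = 150 min.
Column-greedy (each task in turn goes to its cheapest remaining worker) gives 183 min, worse by 33.
Next-best assignment: Santos→Task T7, Quispe→Task T5, Bakr→Task T6, Delgado→Task T1, Rossi→Task T3 = 175 min.
Checked against all permutations: 150 min is optimal.

Minimum total: 150 min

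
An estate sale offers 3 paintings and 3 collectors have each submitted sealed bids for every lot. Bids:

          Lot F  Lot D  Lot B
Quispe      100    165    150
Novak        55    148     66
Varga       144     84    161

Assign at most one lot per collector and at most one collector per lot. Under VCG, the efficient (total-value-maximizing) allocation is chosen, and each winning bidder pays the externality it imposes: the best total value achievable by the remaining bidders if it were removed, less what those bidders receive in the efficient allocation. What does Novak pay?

Efficient allocation: Quispe→Lot B ($150), Novak→Lot D ($148), Varga→Lot F ($144); total welfare W = $442.
Novak receives Lot D at value $148, so the others get W − 148 = $294.
Without Novak: best allocation of the remaining 2 bidders over all 3 lots is Quispe→Lot D ($165), Varga→Lot B ($161), total $326.
VCG payment = (others' best without Novak) − (others' welfare with Novak) = 326 − 294 = $32.

Novak pays $32.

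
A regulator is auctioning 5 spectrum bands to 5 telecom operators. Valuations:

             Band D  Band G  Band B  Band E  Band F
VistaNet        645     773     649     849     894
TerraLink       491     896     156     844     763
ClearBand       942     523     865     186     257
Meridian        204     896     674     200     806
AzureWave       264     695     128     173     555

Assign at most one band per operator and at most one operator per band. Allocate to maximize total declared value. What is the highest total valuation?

This is the linear assignment problem.
Optimal: VistaNet→Band F ($894M), TerraLink→Band E ($844M), ClearBand→Band D ($942M), Meridian→Band B ($674M), AzureWave→Band G ($695M) — total 894+844+942+674+695 = $4049M.
Column-greedy (each band in turn goes to its best remaining operator) gives $3916M, worse by 133.
Swapping Meridian↔ClearBand (Meridian→Band D $204M, ClearBand→Band B $865M) loses 547.

Maximum total: $4049M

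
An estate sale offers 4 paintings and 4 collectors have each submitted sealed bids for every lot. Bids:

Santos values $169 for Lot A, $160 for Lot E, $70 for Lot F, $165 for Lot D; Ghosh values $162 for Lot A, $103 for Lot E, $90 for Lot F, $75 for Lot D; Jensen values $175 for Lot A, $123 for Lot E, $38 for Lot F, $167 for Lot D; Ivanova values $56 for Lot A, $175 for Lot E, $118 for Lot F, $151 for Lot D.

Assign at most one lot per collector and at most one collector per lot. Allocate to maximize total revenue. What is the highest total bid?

Maximum total: $607

Optimal: Santos→Lot E ($160), Ghosh→Lot A ($162), Jensen→Lot D ($167), Ivanova→Lot F ($118) — total 160+162+167+118 = $607.
Column-greedy (each lot in turn goes to its best remaining collector) gives $605, worse by 2.
Swapping Ghosh↔Jensen (Ghosh→Lot D $75, Jensen→Lot A $175) loses 79.
Every other assignment is strictly worse.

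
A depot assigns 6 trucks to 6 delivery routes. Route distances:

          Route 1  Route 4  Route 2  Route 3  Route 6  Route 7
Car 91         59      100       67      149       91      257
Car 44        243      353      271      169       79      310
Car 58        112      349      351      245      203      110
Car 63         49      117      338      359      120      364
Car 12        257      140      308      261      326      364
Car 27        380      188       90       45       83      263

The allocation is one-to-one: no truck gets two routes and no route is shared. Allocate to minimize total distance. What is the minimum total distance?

Treat this as an assignment problem: match each truck to one route.
Optimal: Car 91→Route 2 (67 km), Car 44→Route 6 (79 km), Car 58→Route 7 (110 km), Car 63→Route 1 (49 km), Car 12→Route 4 (140 km), Car 27→Route 3 (45 km) — total 67+79+110+49+140+45 = 490 km.
Column-greedy (each route in turn goes to its cheapest remaining truck) gives 975 km, worse by 485.
Next-best assignment: Car 91→Route 3, Car 44→Route 6, Car 58→Route 7, Car 63→Route 1, Car 12→Route 4, Car 27→Route 2 = 617 km.

Min total: 490 km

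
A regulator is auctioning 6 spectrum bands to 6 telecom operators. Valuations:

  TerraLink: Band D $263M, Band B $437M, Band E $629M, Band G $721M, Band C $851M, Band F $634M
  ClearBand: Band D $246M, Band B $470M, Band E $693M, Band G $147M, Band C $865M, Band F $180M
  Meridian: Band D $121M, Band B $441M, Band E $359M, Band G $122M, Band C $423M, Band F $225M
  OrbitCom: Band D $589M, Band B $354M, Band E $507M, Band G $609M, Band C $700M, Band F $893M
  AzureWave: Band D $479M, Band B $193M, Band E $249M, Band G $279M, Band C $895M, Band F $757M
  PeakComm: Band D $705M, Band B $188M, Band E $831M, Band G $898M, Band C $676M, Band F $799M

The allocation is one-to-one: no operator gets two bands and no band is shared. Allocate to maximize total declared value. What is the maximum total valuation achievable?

Optimal: TerraLink→Band G ($721M), ClearBand→Band E ($693M), Meridian→Band B ($441M), OrbitCom→Band F ($893M), AzureWave→Band C ($895M), PeakComm→Band D ($705M) — total 721+693+441+893+895+705 = $4348M.
Row-greedy (each operator in turn takes its best remaining band) gives $4255M, worse by 93.

Maximum total: $4348M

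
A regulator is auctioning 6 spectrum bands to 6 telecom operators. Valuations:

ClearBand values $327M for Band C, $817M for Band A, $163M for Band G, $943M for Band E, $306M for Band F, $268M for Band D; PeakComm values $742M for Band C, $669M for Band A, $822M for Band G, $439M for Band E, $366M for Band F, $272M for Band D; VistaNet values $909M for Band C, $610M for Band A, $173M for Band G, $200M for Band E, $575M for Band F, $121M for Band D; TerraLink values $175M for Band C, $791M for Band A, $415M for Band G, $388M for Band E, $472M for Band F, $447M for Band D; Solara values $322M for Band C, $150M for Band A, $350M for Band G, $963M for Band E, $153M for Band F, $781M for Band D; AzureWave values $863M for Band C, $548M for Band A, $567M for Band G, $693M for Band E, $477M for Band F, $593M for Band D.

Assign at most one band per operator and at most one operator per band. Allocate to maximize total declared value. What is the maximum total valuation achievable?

Treat this as an assignment problem: match each operator to one band.
Optimal: ClearBand→Band E ($943M), PeakComm→Band G ($822M), VistaNet→Band F ($575M), TerraLink→Band A ($791M), Solara→Band D ($781M), AzureWave→Band C ($863M) — total 943+822+575+791+781+863 = $4775M.
Column-greedy (each band in turn goes to its best remaining operator) gives $4435M, worse by 340.
Next-best assignment: ClearBand→Band E, PeakComm→Band G, VistaNet→Band C, TerraLink→Band A, Solara→Band D, AzureWave→Band F = $4723M.
Checked against all permutations: $4775M is optimal.

Max total: $4775M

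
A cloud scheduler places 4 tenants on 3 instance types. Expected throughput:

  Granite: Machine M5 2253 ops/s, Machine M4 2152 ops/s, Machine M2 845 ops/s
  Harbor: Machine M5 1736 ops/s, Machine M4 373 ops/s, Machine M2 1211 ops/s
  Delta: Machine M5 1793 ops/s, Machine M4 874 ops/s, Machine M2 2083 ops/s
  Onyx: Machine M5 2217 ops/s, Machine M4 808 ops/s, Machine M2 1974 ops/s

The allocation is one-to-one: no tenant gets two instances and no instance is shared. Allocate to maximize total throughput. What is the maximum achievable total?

Max total: 6452 ops/s

Optimal: Onyx→Machine M5 (2217 ops/s), Granite→Machine M4 (2152 ops/s), Delta→Machine M2 (2083 ops/s) — total 2217+2152+2083 = 6452 ops/s.
Swapping Onyx↔Granite (Onyx→Machine M4 808 ops/s, Granite→Machine M5 2253 ops/s) loses 1308.
Checked against all permutations: 6452 ops/s is optimal.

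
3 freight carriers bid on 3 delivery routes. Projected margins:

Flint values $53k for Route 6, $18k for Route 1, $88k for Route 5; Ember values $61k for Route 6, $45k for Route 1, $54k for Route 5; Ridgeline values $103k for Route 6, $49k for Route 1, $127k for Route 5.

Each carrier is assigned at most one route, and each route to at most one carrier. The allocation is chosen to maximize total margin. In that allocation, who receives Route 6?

Ridgeline receives Route 6.

This is a one-to-one assignment (maximum-weight bipartite matching).
Optimal: Flint→Route 5 ($88k), Ember→Route 1 ($45k), Ridgeline→Route 6 ($103k) — total 88+45+103 = $236k.
Every other assignment is strictly worse.
Ridgeline's own top route is Route 5 ($127k), but forcing Ridgeline→Route 5 and reassigning the rest optimally gives only $225k — worse by 11.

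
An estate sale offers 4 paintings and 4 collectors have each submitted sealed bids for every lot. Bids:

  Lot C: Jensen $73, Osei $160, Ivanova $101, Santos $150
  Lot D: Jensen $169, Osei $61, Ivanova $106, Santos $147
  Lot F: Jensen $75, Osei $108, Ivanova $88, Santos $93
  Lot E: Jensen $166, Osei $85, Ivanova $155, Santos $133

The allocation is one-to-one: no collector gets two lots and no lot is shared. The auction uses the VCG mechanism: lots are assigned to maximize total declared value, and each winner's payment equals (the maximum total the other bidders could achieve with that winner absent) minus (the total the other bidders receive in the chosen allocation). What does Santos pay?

Santos pays $52.

Efficient allocation: Jensen→Lot D ($169), Osei→Lot F ($108), Ivanova→Lot E ($155), Santos→Lot C ($150); total welfare W = $582.
Santos receives Lot C at value $150, so the others get W − 150 = $432.
Without Santos: best allocation of the remaining 3 bidders over all 4 lots is Jensen→Lot D ($169), Osei→Lot C ($160), Ivanova→Lot E ($155), total $484.
VCG payment = (others' best without Santos) − (others' welfare with Santos) = 484 − 432 = $52.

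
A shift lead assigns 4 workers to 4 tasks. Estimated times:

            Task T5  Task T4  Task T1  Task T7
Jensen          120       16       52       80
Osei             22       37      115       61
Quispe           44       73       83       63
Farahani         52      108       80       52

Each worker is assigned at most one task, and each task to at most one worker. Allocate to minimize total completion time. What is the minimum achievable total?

This is a one-to-one assignment (minimum-cost bipartite matching).
Optimal: Jensen→Task T4 (16 min), Osei→Task T5 (22 min), Quispe→Task T1 (83 min), Farahani→Task T7 (52 min) — total 16+22+83+52 = 173 min.
Swapping Osei↔Quispe (Osei→Task T1 115 min, Quispe→Task T5 44 min) adds 54.
No other one-to-one assignment undercuts 173 min.

Minimum total: 173 min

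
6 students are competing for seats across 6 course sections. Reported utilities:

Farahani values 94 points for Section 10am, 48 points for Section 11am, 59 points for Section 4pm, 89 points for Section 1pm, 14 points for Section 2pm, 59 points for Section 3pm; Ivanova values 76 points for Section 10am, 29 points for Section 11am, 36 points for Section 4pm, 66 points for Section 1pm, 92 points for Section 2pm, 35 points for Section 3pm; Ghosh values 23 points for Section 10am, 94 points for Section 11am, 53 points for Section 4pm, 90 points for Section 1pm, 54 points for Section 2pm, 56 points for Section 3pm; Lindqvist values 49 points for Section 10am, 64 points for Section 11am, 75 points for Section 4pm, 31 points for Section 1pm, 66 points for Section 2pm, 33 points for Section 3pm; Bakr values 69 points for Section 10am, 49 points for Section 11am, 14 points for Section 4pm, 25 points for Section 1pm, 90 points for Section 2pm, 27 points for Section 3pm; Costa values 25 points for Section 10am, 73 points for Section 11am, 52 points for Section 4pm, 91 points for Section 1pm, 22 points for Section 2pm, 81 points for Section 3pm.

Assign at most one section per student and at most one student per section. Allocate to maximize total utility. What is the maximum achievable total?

Max total: 505 points

Optimal: Farahani→Section 1pm (89 points), Ivanova→Section 10am (76 points), Ghosh→Section 11am (94 points), Lindqvist→Section 4pm (75 points), Bakr→Section 2pm (90 points), Costa→Section 3pm (81 points) — total 89+76+94+75+90+81 = 505 points.
Column-greedy (each section in turn goes to its best remaining student) gives 473 points, worse by 32.
Swapping Costa↔Bakr (Costa→Section 2pm 22 points, Bakr→Section 3pm 27 points) loses 122.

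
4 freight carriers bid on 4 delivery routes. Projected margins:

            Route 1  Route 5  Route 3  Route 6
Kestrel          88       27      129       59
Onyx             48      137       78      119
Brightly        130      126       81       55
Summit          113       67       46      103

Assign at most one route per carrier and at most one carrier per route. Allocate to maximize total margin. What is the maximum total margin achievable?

Optimal: Kestrel→Route 3 ($129k), Onyx→Route 5 ($137k), Brightly→Route 1 ($130k), Summit→Route 6 ($103k) — total 129+137+130+103 = $499k.
No other one-to-one assignment exceeds $499k.

Max total: $499k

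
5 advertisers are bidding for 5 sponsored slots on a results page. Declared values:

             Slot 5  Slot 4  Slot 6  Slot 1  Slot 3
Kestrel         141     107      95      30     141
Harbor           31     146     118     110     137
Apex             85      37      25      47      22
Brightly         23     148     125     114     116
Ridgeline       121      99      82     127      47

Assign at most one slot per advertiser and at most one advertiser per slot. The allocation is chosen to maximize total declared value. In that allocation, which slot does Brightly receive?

Brightly receives Slot 6.

This is the linear assignment problem.
Optimal: Kestrel→Slot 3 ($141), Harbor→Slot 4 ($146), Apex→Slot 5 ($85), Brightly→Slot 6 ($125), Ridgeline→Slot 1 ($127) — total 141+146+85+125+127 = $624.
Next-best assignment: Kestrel→Slot 3, Harbor→Slot 6, Apex→Slot 5, Brightly→Slot 4, Ridgeline→Slot 1 = $619.
Swapping Ridgeline↔Brightly (Ridgeline→Slot 6 $82, Brightly→Slot 1 $114) loses 56.
Brightly's own top slot is Slot 4 ($148), but forcing Brightly→Slot 4 and reassigning the rest optimally gives only $619 — worse by 5.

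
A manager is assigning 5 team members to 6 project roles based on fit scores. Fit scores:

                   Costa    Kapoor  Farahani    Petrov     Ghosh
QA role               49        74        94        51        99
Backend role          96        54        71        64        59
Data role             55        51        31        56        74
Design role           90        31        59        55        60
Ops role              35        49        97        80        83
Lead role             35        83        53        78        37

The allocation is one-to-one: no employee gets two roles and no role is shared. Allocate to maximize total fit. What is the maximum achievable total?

Optimal: Costa→Design role (90 pts), Kapoor→Lead role (83 pts), Farahani→Ops role (97 pts), Petrov→Backend role (64 pts), Ghosh→QA role (99 pts) — total 90+83+97+64+99 = 433 pts.
Column-greedy (each role in turn goes to its best remaining employee) gives 359 pts, worse by 74.

Max total: 433 pts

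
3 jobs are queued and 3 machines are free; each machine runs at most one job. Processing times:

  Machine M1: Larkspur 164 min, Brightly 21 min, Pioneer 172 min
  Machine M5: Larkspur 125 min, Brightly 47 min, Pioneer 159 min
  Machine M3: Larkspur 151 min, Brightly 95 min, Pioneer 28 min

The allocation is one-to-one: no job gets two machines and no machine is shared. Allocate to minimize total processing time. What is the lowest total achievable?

Minimum total: 174 min

This is a one-to-one assignment (minimum-cost bipartite matching).
Optimal: Larkspur→Machine M5 (125 min), Brightly→Machine M1 (21 min), Pioneer→Machine M3 (28 min) — total 125+21+28 = 174 min.
Next-best assignment: Larkspur→Machine M1, Brightly→Machine M5, Pioneer→Machine M3 = 239 min.
No other one-to-one assignment undercuts 174 min.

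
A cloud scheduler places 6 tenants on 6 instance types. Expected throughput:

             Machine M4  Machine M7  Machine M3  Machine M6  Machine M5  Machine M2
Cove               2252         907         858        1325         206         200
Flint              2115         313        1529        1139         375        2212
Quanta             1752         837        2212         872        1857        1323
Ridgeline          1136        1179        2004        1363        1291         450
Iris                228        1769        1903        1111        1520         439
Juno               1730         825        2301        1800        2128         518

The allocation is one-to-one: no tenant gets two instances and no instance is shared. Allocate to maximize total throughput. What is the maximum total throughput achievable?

Optimal: Cove→Machine M4 (2252 ops/s), Flint→Machine M2 (2212 ops/s), Quanta→Machine M3 (2212 ops/s), Ridgeline→Machine M6 (1363 ops/s), Iris→Machine M7 (1769 ops/s), Juno→Machine M5 (2128 ops/s) — total 2252+2212+2212+1363+1769+2128 = 11936 ops/s.
Max-entry greedy (repeatedly take the single best remaining cell) gives 11754 ops/s, worse by 182.
Next-best assignment: Cove→Machine M4, Flint→Machine M2, Quanta→Machine M5, Ridgeline→Machine M3, Iris→Machine M7, Juno→Machine M6 = 11894 ops/s.

Max total: 11936 ops/s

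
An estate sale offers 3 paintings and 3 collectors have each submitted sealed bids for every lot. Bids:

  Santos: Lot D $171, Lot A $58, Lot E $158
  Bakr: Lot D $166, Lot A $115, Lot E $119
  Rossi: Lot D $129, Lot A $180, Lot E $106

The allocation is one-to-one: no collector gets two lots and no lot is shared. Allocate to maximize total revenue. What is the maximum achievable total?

Optimal: Santos→Lot E ($158), Bakr→Lot D ($166), Rossi→Lot A ($180) — total 158+166+180 = $504.
Row-greedy (each collector in turn takes its best remaining lot) gives $470, worse by 34.
Swapping Bakr↔Santos (Bakr→Lot E $119, Santos→Lot D $171) loses 34.

Max total: $504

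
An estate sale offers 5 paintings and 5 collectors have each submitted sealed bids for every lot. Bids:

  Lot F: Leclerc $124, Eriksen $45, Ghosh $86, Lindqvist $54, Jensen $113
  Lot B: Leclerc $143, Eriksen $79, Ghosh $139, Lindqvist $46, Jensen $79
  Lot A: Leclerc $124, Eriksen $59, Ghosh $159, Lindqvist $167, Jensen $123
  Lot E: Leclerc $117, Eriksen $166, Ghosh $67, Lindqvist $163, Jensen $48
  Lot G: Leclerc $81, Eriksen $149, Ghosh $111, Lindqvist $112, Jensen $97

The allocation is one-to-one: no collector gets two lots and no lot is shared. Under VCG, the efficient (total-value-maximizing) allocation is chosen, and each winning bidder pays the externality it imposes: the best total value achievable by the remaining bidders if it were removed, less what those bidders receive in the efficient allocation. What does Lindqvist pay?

Lindqvist pays $17.

Efficient allocation: Leclerc→Lot B ($143), Eriksen→Lot G ($149), Ghosh→Lot A ($159), Lindqvist→Lot E ($163), Jensen→Lot F ($113); total welfare W = $727.
Lindqvist receives Lot E at value $163, so the others get W − 163 = $564.
Without Lindqvist: best allocation of the remaining 4 bidders over all 5 lots is Leclerc→Lot B ($143), Eriksen→Lot E ($166), Ghosh→Lot A ($159), Jensen→Lot F ($113), total $581.
VCG payment = (others' best without Lindqvist) − (others' welfare with Lindqvist) = 581 − 564 = $17.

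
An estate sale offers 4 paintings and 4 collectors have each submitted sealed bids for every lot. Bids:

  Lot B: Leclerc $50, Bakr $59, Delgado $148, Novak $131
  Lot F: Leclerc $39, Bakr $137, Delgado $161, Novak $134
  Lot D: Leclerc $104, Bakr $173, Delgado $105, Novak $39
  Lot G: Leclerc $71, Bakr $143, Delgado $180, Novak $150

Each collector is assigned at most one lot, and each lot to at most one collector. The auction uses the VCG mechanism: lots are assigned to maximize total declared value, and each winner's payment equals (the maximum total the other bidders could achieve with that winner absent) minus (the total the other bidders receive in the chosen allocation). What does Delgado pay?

Delgado pays $19.

Efficient allocation: Leclerc→Lot D ($104), Bakr→Lot F ($137), Delgado→Lot G ($180), Novak→Lot B ($131); total welfare W = $552.
Delgado receives Lot G at value $180, so the others get W − 180 = $372.
Without Delgado: best allocation of the remaining 3 bidders over all 4 lots is Leclerc→Lot D ($104), Bakr→Lot F ($137), Novak→Lot G ($150), total $391.
VCG payment = (others' best without Delgado) − (others' welfare with Delgado) = 391 − 372 = $19.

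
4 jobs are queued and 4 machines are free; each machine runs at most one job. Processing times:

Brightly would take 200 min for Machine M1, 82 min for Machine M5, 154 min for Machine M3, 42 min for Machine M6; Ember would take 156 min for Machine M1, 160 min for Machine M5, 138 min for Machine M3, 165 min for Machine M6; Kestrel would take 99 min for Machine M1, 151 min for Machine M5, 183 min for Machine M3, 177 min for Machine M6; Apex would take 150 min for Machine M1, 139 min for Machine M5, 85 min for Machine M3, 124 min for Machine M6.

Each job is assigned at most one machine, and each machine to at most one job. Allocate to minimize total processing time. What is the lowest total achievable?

Treat this as an assignment problem: match each job to one machine.
Optimal: Brightly→Machine M6 (42 min), Ember→Machine M5 (160 min), Kestrel→Machine M1 (99 min), Apex→Machine M3 (85 min) — total 42+160+99+85 = 386 min.
Row-greedy (each job in turn takes its cheapest remaining machine) gives 418 min, worse by 32.
Next-best assignment: Brightly→Machine M6, Ember→Machine M3, Kestrel→Machine M1, Apex→Machine M5 = 418 min.

Minimum total: 386 min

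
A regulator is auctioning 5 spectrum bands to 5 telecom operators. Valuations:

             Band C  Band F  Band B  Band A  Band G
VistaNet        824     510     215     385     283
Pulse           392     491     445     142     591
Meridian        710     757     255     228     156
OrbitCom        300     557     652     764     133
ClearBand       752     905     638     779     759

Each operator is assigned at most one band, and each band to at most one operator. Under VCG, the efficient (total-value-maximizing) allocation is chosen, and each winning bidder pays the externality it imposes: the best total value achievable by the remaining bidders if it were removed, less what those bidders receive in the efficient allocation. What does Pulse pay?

Efficient allocation: VistaNet→Band C ($824M), Pulse→Band G ($591M), Meridian→Band F ($757M), OrbitCom→Band B ($652M), ClearBand→Band A ($779M); total welfare W = $3603M.
Pulse receives Band G at value $591M, so the others get W − 591 = $3012M.
Without Pulse: best allocation of the remaining 4 bidders over all 5 bands is VistaNet→Band C ($824M), Meridian→Band F ($757M), OrbitCom→Band A ($764M), ClearBand→Band G ($759M), total $3104M.
VCG payment = (others' best without Pulse) − (others' welfare with Pulse) = 3104 − 3012 = $92M.

Pulse pays $92M.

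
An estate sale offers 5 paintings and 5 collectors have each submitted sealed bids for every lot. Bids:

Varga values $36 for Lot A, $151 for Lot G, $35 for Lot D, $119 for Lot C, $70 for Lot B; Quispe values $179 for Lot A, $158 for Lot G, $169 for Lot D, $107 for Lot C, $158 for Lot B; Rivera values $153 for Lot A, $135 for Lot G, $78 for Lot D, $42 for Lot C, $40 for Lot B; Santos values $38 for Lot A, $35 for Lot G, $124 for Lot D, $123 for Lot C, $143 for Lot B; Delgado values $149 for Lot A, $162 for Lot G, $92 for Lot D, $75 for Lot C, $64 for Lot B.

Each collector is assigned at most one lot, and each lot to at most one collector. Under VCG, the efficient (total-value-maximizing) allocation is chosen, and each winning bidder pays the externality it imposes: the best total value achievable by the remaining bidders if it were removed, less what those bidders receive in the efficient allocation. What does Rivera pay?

Efficient allocation: Varga→Lot C ($119), Quispe→Lot D ($169), Rivera→Lot A ($153), Santos→Lot B ($143), Delgado→Lot G ($162); total welfare W = $746.
Rivera receives Lot A at value $153, so the others get W − 153 = $593.
Without Rivera: best allocation of the remaining 4 bidders over all 5 lots is Varga→Lot G ($151), Quispe→Lot D ($169), Santos→Lot B ($143), Delgado→Lot A ($149), total $612.
VCG payment = (others' best without Rivera) − (others' welfare with Rivera) = 612 − 593 = $19.

Rivera pays $19.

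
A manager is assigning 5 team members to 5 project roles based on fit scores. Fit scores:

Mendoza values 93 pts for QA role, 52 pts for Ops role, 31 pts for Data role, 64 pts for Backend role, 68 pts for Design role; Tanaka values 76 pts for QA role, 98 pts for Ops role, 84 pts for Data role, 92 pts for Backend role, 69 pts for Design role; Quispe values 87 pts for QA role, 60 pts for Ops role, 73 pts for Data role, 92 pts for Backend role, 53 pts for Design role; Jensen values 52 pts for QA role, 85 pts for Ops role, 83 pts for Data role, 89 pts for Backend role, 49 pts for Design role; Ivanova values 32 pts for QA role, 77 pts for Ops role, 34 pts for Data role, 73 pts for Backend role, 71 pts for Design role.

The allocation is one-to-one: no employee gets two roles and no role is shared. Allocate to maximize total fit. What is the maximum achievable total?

Maximum total: 437 pts

Optimal: Mendoza→QA role (93 pts), Tanaka→Ops role (98 pts), Quispe→Backend role (92 pts), Jensen→Data role (83 pts), Ivanova→Design role (71 pts) — total 93+98+92+83+71 = 437 pts.
Next-best assignment: Mendoza→QA role, Tanaka→Data role, Quispe→Backend role, Jensen→Ops role, Ivanova→Design role = 425 pts.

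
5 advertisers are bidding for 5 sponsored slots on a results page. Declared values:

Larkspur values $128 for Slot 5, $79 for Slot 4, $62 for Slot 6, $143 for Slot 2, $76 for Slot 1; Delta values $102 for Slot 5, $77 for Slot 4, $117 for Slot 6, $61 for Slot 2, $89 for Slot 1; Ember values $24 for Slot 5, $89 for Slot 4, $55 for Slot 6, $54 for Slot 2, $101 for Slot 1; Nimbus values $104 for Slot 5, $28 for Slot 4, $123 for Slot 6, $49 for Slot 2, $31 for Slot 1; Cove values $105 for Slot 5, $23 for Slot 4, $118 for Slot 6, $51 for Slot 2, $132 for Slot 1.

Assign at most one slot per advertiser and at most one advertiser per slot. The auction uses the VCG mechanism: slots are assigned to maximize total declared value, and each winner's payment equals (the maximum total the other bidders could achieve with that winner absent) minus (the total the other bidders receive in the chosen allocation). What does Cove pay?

Cove pays $12.

Efficient allocation: Larkspur→Slot 2 ($143), Delta→Slot 5 ($102), Ember→Slot 4 ($89), Nimbus→Slot 6 ($123), Cove→Slot 1 ($132); total welfare W = $589.
Cove receives Slot 1 at value $132, so the others get W − 132 = $457.
Without Cove: best allocation of the remaining 4 bidders over all 5 slots is Larkspur→Slot 2 ($143), Delta→Slot 5 ($102), Ember→Slot 1 ($101), Nimbus→Slot 6 ($123), total $469.
VCG payment = (others' best without Cove) − (others' welfare with Cove) = 469 − 457 = $12.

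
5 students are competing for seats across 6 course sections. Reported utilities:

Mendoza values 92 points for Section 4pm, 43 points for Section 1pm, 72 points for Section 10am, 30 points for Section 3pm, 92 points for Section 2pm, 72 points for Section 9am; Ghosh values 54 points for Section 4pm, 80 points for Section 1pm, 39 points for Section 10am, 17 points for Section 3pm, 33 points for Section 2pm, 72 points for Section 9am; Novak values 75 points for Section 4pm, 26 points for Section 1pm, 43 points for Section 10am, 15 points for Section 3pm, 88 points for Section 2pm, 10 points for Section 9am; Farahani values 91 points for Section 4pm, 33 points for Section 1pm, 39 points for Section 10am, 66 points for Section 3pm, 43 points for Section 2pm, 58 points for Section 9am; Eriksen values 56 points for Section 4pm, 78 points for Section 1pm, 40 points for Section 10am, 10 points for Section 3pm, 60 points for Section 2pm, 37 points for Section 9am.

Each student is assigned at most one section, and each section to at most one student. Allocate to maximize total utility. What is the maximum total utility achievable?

Maximum total: 401 points

Optimal: Mendoza→Section 10am (72 points), Ghosh→Section 9am (72 points), Novak→Section 2pm (88 points), Farahani→Section 4pm (91 points), Eriksen→Section 1pm (78 points) — total 72+72+88+91+78 = 401 points.
Column-greedy (each section in turn goes to its best remaining student) gives 341 points, worse by 60.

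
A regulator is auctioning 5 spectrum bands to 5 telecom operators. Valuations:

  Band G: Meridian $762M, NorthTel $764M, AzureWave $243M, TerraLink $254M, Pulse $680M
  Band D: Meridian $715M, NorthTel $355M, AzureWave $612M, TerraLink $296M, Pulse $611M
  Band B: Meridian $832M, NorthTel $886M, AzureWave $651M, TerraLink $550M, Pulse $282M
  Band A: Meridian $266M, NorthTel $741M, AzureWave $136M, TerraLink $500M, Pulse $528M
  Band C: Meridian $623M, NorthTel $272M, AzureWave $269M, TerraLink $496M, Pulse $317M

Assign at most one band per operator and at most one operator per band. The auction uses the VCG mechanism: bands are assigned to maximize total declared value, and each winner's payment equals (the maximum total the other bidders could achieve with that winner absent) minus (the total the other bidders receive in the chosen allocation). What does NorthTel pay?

Efficient allocation: Meridian→Band B ($832M), NorthTel→Band A ($741M), AzureWave→Band D ($612M), TerraLink→Band C ($496M), Pulse→Band G ($680M); total welfare W = $3361M.
NorthTel receives Band A at value $741M, so the others get W − 741 = $2620M.
Without NorthTel: best allocation of the remaining 4 bidders over all 5 bands is Meridian→Band B ($832M), AzureWave→Band D ($612M), TerraLink→Band A ($500M), Pulse→Band G ($680M), total $2624M.
VCG payment = (others' best without NorthTel) − (others' welfare with NorthTel) = 2624 − 2620 = $4M.

NorthTel pays $4M.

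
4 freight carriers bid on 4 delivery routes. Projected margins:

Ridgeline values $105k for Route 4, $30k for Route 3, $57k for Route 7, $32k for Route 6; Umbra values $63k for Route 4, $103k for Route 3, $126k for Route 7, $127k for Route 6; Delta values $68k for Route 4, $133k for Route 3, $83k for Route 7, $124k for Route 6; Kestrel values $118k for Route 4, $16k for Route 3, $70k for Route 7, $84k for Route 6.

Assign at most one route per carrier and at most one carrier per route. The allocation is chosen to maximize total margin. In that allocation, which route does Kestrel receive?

Kestrel receives Route 6.

Optimal: Ridgeline→Route 4 ($105k), Umbra→Route 7 ($126k), Delta→Route 3 ($133k), Kestrel→Route 6 ($84k) — total 105+126+133+84 = $448k.
Row-greedy (each carrier in turn takes its best remaining route) gives $435k, worse by 13.
Next-best assignment: Ridgeline→Route 4, Umbra→Route 6, Delta→Route 3, Kestrel→Route 7 = $435k.
Swapping Delta↔Umbra (Delta→Route 7 $83k, Umbra→Route 3 $103k) loses 73.
No other one-to-one assignment exceeds $448k.
Kestrel's own top route is Route 4 ($118k), but forcing Kestrel→Route 4 and reassigning the rest optimally gives only $435k — worse by 13.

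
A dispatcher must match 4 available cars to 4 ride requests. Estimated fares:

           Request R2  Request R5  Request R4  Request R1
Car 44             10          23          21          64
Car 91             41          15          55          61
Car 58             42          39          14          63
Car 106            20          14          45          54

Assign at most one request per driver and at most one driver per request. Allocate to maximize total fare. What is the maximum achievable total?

Max total: $189

Optimal: Car 44→Request R1 ($64), Car 91→Request R2 ($41), Car 58→Request R5 ($39), Car 106→Request R4 ($45) — total 64+41+39+45 = $189.
Max-entry greedy (repeatedly take the single best remaining cell) gives $175, worse by 14.
Every other assignment is strictly worse.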